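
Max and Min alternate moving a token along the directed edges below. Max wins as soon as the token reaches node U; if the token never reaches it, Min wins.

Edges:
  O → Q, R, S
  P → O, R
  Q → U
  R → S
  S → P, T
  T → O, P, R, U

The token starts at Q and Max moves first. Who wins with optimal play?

Track states (vertex, player-to-move).
A0 = {(U,Max), (U,Min)}
A1: add {(Q,Max), (Q,Min), (T,Max)}.
(Q,Max) ∈ A1 ⇒ Max forces the target.

Max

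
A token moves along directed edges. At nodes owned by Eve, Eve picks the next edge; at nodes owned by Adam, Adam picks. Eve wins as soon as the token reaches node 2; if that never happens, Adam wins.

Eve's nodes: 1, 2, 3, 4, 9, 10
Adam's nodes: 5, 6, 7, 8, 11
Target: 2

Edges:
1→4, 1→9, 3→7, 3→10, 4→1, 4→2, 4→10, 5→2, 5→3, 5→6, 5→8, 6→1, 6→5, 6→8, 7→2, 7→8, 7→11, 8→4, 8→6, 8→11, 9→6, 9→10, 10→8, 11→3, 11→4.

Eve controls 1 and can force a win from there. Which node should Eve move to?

A0 = {2}
A1: add {4} — 4 (Eve) has 4→2.
A2: add {1} — 1 (Eve) has 1→4.
A3 = A2; e.g. 3 (Eve) has no edge into A2. Fixed point.
From 1, successor 4 is in the attractor (rank 1); the other successor 9 is not.

4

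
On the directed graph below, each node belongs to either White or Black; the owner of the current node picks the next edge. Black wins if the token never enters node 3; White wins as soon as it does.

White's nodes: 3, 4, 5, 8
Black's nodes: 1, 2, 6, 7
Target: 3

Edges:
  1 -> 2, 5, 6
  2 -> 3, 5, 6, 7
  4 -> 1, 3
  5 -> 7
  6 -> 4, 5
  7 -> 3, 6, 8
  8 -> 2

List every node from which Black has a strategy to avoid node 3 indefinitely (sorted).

A0 = {3}
A1: add {4} — 4 (White) has 4→3.
A2 = A1; e.g. 1 (Black) can still go to 2. Fixed point.
White's attractor = {3, 4}; Black avoids the target exactly from the complement.

1, 2, 5, 6, 7, 8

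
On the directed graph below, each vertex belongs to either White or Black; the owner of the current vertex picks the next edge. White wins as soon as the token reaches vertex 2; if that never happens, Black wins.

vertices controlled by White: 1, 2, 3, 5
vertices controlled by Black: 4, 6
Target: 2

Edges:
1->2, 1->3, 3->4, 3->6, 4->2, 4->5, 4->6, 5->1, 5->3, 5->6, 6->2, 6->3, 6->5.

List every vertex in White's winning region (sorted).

A0 = {2}
A1: add {1} — 1 (White) has 1→2.
A2: add {5} — 5 (White) has 5→1.
A3 = A2; e.g. 3 (White) has no edge into A2. Fixed point.
White's winning region = {1, 2, 5}.

1, 2, 5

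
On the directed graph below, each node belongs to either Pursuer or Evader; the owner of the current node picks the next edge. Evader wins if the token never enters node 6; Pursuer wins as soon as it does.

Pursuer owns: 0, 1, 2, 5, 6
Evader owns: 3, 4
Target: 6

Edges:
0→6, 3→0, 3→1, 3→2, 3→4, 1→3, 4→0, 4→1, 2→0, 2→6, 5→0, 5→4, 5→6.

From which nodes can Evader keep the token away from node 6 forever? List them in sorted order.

A0 = {6}
A1: add {0, 2, 5} — 0 (Pursuer) has 0→6; 2 (Pursuer) has 2→6; 5 (Pursuer) has 5→6.
A2 = A1; e.g. 1 (Pursuer) has no edge into A1. Fixed point.
Pursuer's attractor = {0, 2, 5, 6}; Evader avoids the target exactly from the complement.

1, 3, 4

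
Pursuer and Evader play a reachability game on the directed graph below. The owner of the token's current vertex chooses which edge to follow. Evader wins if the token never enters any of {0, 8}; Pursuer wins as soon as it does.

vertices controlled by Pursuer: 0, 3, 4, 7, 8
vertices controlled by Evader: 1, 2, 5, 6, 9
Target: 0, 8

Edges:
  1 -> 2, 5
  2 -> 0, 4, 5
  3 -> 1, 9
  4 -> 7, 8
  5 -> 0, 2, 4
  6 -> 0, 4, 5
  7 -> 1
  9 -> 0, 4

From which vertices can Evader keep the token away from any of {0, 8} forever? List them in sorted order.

1, 2, 5, 6, 7

A0 = {0, 8}
A1: add {4} — 4 (Pursuer) has 4→8.
A2: add {9} — 9 (Evader): all of {0, 4} already in.
A3: add {3} — 3 (Pursuer) has 3→9.
A4 = A3; e.g. 1 (Evader) can still go to 2. Fixed point.
Pursuer's attractor = {0, 3, 4, 8, 9}; Evader avoids the target exactly from the complement.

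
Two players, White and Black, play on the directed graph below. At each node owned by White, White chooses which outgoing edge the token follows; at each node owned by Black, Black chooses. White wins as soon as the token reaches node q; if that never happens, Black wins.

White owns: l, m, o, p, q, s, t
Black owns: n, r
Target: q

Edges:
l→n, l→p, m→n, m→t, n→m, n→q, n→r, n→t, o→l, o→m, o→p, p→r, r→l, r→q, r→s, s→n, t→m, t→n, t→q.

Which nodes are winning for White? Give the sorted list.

A0 = {q}
A1: add {t} — t (White) has t→q.
A2: add {m} — m (White) has m→t.
A3: add {o} — o (White) has o→m.
A4 = A3; e.g. l (White) has no edge into A3. Fixed point.
White's winning region = {m, o, q, t}.

m, o, q, t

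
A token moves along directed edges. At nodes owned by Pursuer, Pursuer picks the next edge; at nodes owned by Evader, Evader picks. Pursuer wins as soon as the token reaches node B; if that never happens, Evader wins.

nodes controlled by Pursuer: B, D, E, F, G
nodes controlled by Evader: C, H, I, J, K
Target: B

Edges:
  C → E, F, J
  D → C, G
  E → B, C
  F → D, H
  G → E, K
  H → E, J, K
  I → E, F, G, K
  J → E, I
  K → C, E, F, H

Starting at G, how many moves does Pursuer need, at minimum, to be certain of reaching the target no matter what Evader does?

2

A0 = {B}
A1: add {E} — E (Pursuer) has E→B.
A2: add {G} — G (Pursuer) has G→E.
G enters the attractor at level 2, so Pursuer can force the target in 2 moves from there.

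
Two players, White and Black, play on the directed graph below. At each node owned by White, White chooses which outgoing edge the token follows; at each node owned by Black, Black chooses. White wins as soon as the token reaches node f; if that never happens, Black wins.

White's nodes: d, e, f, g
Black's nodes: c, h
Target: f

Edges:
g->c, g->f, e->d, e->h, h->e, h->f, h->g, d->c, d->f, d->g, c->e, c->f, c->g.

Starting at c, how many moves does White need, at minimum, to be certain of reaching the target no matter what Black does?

3

A0 = {f}
A1: add {d, g} — d (White) has d→f; g (White) has g→f.
A2: add {e} — e (White) has e→d.
A3: add {c, h} — c (Black): all of {e, f, g} already in; h (Black): all of {e, f, g} already in.
A3 = all vertices. Fixed point.
c enters the attractor at level 3, so White can force the target in 3 moves from there.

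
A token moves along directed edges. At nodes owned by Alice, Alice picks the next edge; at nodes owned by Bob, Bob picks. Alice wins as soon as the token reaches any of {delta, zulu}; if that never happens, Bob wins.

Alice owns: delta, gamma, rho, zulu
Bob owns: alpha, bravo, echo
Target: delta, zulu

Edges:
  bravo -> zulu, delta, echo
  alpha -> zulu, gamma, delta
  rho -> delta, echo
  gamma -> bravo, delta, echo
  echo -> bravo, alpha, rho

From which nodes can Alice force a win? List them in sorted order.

A0 = {delta, zulu}
A1: add {gamma, rho} — gamma (Alice) has gamma→delta; rho (Alice) has rho→delta.
A2: add {alpha} — alpha (Bob): all of {zulu, gamma, delta} already in.
A3 = A2; e.g. bravo (Bob) can still go to echo. Fixed point.
Alice's winning region = {alpha, delta, gamma, rho, zulu}.

alpha, delta, gamma, rho, zulu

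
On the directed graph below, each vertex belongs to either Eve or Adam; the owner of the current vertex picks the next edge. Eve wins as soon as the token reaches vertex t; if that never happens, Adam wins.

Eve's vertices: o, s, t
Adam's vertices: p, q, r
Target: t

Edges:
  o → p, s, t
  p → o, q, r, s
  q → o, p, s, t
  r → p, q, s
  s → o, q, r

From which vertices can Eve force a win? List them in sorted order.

o, s, t

A0 = {t}
A1: add {o} — o (Eve) has o→t.
A2: add {s} — s (Eve) has s→o.
A3 = A2; e.g. p (Adam) can still go to q. Fixed point.
Eve's winning region = {o, s, t}.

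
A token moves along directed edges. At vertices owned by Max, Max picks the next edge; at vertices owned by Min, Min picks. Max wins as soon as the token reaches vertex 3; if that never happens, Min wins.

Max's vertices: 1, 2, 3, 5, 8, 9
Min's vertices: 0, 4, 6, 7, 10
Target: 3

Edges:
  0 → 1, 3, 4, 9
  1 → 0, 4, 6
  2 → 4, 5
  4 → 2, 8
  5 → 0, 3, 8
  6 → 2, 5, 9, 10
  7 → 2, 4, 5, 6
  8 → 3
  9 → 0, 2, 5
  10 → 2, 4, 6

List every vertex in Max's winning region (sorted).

A0 = {3}
A1: add {5, 8} — 5 (Max) has 5→3; 8 (Max) has 8→3.
A2: add {2, 9} — 2 (Max) has 2→5; 9 (Max) has 9→5.
A3: add {4} — 4 (Min): all of {2, 8} already in.
A4: add {1} — 1 (Max) has 1→4.
A5: add {0} — 0 (Min): all of {1, 3, 4, 9} already in.
A6 = A5; e.g. 6 (Min) can still go to 10. Fixed point.
Max's winning region = {0, 1, 2, 3, 4, 5, 8, 9}.

0, 1, 2, 3, 4, 5, 8, 9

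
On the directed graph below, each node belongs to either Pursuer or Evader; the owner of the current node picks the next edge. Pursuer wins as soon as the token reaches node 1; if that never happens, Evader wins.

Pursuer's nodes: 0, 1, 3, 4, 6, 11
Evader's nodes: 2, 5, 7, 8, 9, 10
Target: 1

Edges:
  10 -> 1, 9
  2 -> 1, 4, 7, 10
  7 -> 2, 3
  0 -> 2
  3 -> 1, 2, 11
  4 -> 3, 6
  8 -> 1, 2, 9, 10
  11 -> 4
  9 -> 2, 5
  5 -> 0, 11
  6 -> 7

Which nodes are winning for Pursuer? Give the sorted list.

A0 = {1}
A1: add {3} — 3 (Pursuer) has 3→1.
A2: add {4} — 4 (Pursuer) has 4→3.
A3: add {11} — 11 (Pursuer) has 11→4.
A4 = A3; e.g. 0 (Pursuer) has no edge into A3. Fixed point.
Pursuer's winning region = {1, 3, 4, 11}.

1, 3, 4, 11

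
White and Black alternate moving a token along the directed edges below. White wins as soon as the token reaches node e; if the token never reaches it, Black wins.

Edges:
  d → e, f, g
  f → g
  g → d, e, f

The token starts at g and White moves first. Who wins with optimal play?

Track states (vertex, player-to-move).
A0 = {(e,White), (e,Black)}
A1: add {(d,White), (g,White)}.
(g,White) ∈ A1 ⇒ White forces the target.

White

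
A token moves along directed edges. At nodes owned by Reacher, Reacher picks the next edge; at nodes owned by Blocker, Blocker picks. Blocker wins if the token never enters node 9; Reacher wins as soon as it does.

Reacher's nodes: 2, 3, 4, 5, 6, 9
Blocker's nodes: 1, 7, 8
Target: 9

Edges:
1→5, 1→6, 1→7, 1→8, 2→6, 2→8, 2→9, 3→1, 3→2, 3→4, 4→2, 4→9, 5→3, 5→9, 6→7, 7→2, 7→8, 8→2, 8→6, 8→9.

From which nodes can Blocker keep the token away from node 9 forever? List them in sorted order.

A0 = {9}
A1: add {2, 4, 5} — 2 (Reacher) has 2→9; 4 (Reacher) has 4→9; 5 (Reacher) has 5→9.
A2: add {3} — 3 (Reacher) has 3→2.
A3 = A2; e.g. 1 (Blocker) can still go to 6. Fixed point.
Reacher's attractor = {2, 3, 4, 5, 9}; Blocker avoids the target exactly from the complement.

1, 6, 7, 8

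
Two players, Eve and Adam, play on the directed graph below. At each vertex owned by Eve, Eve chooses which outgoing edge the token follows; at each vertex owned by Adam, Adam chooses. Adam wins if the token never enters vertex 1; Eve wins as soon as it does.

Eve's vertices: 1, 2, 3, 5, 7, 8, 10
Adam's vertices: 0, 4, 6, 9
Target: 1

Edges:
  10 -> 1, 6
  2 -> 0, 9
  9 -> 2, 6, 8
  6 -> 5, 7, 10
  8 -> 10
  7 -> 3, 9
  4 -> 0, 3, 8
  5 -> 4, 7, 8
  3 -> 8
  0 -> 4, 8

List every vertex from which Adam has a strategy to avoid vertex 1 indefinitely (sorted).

0, 2, 4, 9

A0 = {1}
A1: add {10} — 10 (Eve) has 10→1.
A2: add {8} — 8 (Eve) has 8→10.
A3: add {3, 5} — 3 (Eve) has 3→8; 5 (Eve) has 5→8.
A4: add {7} — 7 (Eve) has 7→3.
A5: add {6} — 6 (Adam): all of {5, 7, 10} already in.
A6 = A5; e.g. 0 (Adam) can still go to 4. Fixed point.
Eve's attractor = {1, 3, 5, 6, 7, 8, 10}; Adam avoids the target exactly from the complement.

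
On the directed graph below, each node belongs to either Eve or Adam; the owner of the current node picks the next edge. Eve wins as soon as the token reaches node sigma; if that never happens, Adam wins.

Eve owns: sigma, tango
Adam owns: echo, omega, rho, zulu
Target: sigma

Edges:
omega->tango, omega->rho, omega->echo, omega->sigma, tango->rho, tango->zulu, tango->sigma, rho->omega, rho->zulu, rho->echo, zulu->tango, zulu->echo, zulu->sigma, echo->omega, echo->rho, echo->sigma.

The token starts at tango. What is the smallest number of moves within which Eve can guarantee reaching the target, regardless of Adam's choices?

1

A0 = {sigma}
A1: add {tango} — tango (Eve) has tango→sigma.
A2 = A1; e.g. omega (Adam) can still go to rho. Fixed point.
tango enters the attractor at level 1, so Eve can force the target in 1 move from there.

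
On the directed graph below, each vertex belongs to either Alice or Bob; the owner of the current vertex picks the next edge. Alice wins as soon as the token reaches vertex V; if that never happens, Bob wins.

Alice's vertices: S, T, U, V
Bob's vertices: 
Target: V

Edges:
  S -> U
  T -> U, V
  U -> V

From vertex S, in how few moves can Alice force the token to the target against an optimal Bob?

A0 = {V}
A1: add {T, U} — T (Alice) has T→V; U (Alice) has U→V.
A2: add {S} — S (Alice) has S→U.
A2 = all vertices. Fixed point.
S enters the attractor at level 2, so Alice can force the target in 2 moves from there.

2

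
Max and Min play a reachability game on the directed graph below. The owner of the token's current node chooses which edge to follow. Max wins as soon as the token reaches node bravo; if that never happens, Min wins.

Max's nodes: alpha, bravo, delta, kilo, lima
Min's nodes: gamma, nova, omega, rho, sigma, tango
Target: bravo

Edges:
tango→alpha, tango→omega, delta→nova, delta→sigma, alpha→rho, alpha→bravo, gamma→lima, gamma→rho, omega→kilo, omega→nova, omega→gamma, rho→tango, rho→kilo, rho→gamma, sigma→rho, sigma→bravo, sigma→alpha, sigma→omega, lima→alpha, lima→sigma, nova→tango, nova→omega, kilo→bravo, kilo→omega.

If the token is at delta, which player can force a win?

Min

A0 = {bravo}
A1: add {alpha, kilo} — kilo (Max) has kilo→bravo; alpha (Max) has alpha→bravo.
A2: add {lima} — lima (Max) has lima→alpha.
A3 = A2; e.g. tango (Min) can still go to omega. Fixed point.
delta never enters the attractor, so Min can avoid the target forever.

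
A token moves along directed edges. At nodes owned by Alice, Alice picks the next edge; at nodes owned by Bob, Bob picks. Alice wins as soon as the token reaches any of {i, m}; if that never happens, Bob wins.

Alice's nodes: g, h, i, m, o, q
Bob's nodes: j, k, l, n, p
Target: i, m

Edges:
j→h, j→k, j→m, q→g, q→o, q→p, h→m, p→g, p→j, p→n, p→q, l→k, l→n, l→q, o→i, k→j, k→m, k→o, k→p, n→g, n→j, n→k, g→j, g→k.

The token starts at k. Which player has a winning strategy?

A0 = {i, m}
A1: add {h, o} — h (Alice) has h→m; o (Alice) has o→i.
A2: add {q} — q (Alice) has q→o.
A3 = A2; e.g. g (Alice) has no edge into A2. Fixed point.
k never enters the attractor, so Bob can avoid the target forever.

Bob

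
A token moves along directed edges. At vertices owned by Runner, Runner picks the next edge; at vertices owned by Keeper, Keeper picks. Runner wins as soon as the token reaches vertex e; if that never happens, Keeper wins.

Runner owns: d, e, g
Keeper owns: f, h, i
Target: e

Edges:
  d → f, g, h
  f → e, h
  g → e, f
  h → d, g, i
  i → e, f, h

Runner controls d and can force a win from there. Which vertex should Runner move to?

A0 = {e}
A1: add {g} — g (Runner) has g→e.
A2: add {d} — d (Runner) has d→g.
A3 = A2; e.g. f (Keeper) can still go to h. Fixed point.
From d, successor g is in the attractor (rank 1); the other successors f, h are not.

g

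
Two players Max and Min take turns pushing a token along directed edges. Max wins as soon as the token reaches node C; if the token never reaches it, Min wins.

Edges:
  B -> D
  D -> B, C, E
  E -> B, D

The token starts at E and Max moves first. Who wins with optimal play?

Max

Track states (vertex, player-to-move).
A0 = {(C,Max), (C,Min)}
A1: add {(D,Max)}.
A2: add {(B,Min)}.
A3: add {(E,Max)}.
(E,Max) ∈ A3 ⇒ Max forces the target.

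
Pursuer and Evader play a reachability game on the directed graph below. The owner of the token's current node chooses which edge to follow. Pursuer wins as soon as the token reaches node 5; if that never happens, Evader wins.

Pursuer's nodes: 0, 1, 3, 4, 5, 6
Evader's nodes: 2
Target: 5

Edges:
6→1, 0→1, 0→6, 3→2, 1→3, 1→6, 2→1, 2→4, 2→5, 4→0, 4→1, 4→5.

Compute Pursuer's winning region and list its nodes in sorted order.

A0 = {5}
A1: add {4} — 4 (Pursuer) has 4→5.
A2 = A1; e.g. 0 (Pursuer) has no edge into A1. Fixed point.
Pursuer's winning region = {4, 5}.

4, 5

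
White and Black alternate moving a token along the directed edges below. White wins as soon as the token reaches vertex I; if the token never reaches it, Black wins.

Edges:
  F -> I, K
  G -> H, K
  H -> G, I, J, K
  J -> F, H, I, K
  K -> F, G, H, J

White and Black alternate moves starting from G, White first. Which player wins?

Track states (vertex, player-to-move).
A0 = {(I,White), (I,Black)}
A1: add {(F,White), (H,White), (J,White)}.
A2 = A1; e.g. (F,Black) stays out. (G,White) never enters ⇒ Black avoids the target.

Black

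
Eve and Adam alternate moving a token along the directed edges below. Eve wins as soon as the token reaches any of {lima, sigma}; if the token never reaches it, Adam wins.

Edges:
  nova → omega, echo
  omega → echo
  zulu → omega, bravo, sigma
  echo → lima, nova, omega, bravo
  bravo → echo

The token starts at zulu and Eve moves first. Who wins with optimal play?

Track states (vertex, player-to-move).
A0 = {(lima,Eve), (lima,Adam), (sigma,Eve), (sigma,Adam)}
A1: add {(zulu,Eve), (echo,Eve)}.
(zulu,Eve) ∈ A1 ⇒ Eve forces the target.

Eve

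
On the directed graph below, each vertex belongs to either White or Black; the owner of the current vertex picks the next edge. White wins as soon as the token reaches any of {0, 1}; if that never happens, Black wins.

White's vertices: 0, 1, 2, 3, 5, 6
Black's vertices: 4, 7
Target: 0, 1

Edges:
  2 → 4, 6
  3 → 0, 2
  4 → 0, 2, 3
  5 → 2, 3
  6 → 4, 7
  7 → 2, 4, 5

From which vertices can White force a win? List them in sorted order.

A0 = {0, 1}
A1: add {3} — 3 (White) has 3→0.
A2: add {5} — 5 (White) has 5→3.
A3 = A2; e.g. 2 (White) has no edge into A2. Fixed point.
White's winning region = {0, 1, 3, 5}.

0, 1, 3, 5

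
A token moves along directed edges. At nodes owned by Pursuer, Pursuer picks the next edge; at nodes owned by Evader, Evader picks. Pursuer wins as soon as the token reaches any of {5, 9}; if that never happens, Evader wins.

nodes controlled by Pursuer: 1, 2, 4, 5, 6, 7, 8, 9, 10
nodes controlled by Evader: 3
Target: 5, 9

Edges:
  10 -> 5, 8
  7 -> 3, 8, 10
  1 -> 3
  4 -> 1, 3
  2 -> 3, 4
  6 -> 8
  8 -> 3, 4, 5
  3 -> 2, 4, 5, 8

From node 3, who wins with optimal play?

A0 = {5, 9}
A1: add {8, 10} — 8 (Pursuer) has 8→5; 10 (Pursuer) has 10→5.
A2: add {6, 7} — 6 (Pursuer) has 6→8; 7 (Pursuer) has 7→8.
A3 = A2; e.g. 1 (Pursuer) has no edge into A2. Fixed point.
3 never enters the attractor, so Evader can avoid the target forever.

Evader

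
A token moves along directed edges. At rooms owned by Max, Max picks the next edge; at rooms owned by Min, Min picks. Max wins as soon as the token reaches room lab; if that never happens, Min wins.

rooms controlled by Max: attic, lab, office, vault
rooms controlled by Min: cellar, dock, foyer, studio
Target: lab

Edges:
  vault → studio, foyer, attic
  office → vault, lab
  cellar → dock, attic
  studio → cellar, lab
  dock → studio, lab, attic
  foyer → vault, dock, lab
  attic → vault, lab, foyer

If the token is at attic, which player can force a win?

A0 = {lab}
A1: add {attic, office} — office (Max) has office→lab; attic (Max) has attic→lab.
attic ∈ A1, so Max can force the target.

Max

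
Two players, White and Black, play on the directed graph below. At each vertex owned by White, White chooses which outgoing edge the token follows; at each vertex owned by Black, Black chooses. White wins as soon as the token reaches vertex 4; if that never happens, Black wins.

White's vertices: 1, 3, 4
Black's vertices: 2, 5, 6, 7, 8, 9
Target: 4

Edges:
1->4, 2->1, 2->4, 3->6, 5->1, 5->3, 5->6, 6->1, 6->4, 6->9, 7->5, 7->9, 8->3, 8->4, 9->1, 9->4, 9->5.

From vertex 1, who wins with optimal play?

White

A0 = {4}
A1: add {1} — 1 (White) has 1→4.
1 ∈ A1, so White can force the target.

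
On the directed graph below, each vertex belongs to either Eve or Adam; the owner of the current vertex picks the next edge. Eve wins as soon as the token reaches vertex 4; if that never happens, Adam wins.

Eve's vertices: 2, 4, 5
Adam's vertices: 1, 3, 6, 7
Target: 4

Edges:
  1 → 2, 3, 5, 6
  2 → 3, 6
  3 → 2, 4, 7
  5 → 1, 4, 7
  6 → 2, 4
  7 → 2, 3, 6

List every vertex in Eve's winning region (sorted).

4, 5

A0 = {4}
A1: add {5} — 5 (Eve) has 5→4.
A2 = A1; e.g. 1 (Adam) can still go to 2. Fixed point.
Eve's winning region = {4, 5}.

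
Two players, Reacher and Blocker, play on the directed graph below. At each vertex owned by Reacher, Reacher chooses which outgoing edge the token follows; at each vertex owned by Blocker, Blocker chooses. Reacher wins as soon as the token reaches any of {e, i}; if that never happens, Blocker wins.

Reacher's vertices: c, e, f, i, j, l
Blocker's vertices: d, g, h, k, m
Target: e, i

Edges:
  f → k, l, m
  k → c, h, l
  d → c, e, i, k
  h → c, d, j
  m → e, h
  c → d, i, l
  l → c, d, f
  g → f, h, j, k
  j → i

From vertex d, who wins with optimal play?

Blocker

A0 = {e, i}
A1: add {c, j} — c (Reacher) has c→i; j (Reacher) has j→i.
A2: add {l} — l (Reacher) has l→c.
A3: add {f} — f (Reacher) has f→l.
A4 = A3; e.g. d (Blocker) can still go to k. Fixed point.
d never enters the attractor, so Blocker can avoid the target forever.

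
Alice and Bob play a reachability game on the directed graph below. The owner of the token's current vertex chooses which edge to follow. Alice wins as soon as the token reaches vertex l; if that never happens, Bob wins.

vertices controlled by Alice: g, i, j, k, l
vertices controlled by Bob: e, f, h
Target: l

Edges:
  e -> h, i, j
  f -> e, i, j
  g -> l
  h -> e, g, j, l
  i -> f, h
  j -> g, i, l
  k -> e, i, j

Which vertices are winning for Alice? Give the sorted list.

g, j, k, l

A0 = {l}
A1: add {g, j} — g (Alice) has g→l; j (Alice) has j→l.
A2: add {k} — k (Alice) has k→j.
A3 = A2; e.g. e (Bob) can still go to h. Fixed point.
Alice's winning region = {g, j, k, l}.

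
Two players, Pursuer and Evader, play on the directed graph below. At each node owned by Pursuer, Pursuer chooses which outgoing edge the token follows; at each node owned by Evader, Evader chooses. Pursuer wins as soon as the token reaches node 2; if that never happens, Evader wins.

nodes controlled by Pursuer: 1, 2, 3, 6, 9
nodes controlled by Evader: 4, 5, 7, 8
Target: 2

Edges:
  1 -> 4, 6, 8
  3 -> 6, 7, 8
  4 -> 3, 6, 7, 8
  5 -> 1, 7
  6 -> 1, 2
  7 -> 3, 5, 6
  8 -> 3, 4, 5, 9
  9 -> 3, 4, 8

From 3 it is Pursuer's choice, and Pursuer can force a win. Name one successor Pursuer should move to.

6

A0 = {2}
A1: add {6} — 6 (Pursuer) has 6→2.
A2: add {1, 3} — 1 (Pursuer) has 1→6; 3 (Pursuer) has 3→6.
A3: add {9} — 9 (Pursuer) has 9→3.
A4 = A3; e.g. 4 (Evader) can still go to 7. Fixed point.
From 3, successor 6 is in the attractor (rank 1); the other successors 7, 8 are not.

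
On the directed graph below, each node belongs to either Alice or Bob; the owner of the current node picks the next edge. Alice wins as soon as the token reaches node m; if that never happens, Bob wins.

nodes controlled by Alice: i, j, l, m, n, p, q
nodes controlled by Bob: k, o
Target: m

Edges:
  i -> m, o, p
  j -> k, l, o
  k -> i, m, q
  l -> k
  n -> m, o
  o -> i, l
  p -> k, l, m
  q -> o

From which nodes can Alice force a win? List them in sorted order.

A0 = {m}
A1: add {i, n, p} — i (Alice) has i→m; n (Alice) has n→m; p (Alice) has p→m.
A2 = A1; e.g. j (Alice) has no edge into A1. Fixed point.
Alice's winning region = {i, m, n, p}.

i, m, n, p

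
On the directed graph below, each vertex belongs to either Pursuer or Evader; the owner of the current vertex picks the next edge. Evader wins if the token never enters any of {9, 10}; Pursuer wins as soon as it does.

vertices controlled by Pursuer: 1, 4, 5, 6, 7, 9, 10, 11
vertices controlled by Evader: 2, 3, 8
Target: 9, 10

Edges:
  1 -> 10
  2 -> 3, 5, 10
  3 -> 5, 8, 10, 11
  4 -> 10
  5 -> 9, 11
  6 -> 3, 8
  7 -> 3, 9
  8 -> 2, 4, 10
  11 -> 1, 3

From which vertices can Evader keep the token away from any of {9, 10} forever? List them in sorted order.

2, 3, 6, 8

A0 = {9, 10}
A1: add {1, 4, 5, 7} — 1 (Pursuer) has 1→10; 4 (Pursuer) has 4→10; 5 (Pursuer) has 5→9; 7 (Pursuer) has 7→9.
A2: add {11} — 11 (Pursuer) has 11→1.
A3 = A2; e.g. 2 (Evader) can still go to 3. Fixed point.
Pursuer's attractor = {1, 4, 5, 7, 9, 10, 11}; Evader avoids the target exactly from the complement.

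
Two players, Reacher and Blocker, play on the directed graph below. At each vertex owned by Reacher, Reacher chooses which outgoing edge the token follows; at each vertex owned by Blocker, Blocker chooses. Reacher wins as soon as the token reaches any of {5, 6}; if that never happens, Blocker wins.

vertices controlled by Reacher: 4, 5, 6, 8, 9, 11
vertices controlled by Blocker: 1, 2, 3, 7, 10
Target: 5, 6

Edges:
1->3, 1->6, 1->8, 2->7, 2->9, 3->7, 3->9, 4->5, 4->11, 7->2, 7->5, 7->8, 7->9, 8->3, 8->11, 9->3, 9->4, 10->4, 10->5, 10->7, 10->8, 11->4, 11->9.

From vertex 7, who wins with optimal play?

Blocker

A0 = {5, 6}
A1: add {4} — 4 (Reacher) has 4→5.
A2: add {9, 11} — 9 (Reacher) has 9→4; 11 (Reacher) has 11→4.
A3: add {8} — 8 (Reacher) has 8→11.
A4 = A3; e.g. 1 (Blocker) can still go to 3. Fixed point.
7 never enters the attractor, so Blocker can avoid the target forever.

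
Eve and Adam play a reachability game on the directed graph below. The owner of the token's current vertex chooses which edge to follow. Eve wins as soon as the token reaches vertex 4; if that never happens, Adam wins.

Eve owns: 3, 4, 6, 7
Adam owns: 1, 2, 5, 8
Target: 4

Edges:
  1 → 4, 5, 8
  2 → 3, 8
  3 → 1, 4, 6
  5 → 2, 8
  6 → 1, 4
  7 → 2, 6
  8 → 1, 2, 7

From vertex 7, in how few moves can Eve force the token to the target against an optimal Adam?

2

A0 = {4}
A1: add {3, 6} — 3 (Eve) has 3→4; 6 (Eve) has 6→4.
A2: add {7} — 7 (Eve) has 7→6.
A3 = A2; e.g. 1 (Adam) can still go to 5. Fixed point.
7 enters the attractor at level 2, so Eve can force the target in 2 moves from there.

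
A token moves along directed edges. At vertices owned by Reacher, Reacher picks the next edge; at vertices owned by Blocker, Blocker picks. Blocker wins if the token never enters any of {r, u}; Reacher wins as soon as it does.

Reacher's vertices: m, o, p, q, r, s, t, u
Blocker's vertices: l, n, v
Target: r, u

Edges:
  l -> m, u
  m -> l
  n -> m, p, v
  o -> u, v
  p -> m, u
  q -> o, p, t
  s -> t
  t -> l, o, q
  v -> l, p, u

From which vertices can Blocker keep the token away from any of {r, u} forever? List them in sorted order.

A0 = {r, u}
A1: add {o, p} — o (Reacher) has o→u; p (Reacher) has p→u.
A2: add {q, t} — q (Reacher) has q→o; t (Reacher) has t→o.
A3: add {s} — s (Reacher) has s→t.
A4 = A3; e.g. l (Blocker) can still go to m. Fixed point.
Reacher's attractor = {o, p, q, r, s, t, u}; Blocker avoids the target exactly from the complement.

l, m, n, v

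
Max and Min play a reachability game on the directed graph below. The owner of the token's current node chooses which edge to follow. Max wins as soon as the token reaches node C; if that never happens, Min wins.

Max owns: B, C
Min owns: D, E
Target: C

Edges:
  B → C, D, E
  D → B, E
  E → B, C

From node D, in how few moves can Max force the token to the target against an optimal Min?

3

A0 = {C}
A1: add {B} — B (Max) has B→C.
A2: add {E} — E (Min): all of {B, C} already in.
A3: add {D} — D (Min): all of {B, E} already in.
A3 = all vertices. Fixed point.
D enters the attractor at level 3, so Max can force the target in 3 moves from there.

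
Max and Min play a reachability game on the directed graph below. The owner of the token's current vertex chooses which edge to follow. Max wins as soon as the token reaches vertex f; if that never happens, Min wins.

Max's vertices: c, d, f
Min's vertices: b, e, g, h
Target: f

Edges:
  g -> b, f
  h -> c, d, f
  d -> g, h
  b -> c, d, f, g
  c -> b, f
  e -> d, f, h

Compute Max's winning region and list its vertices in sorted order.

c, f

A0 = {f}
A1: add {c} — c (Max) has c→f.
A2 = A1; e.g. b (Min) can still go to d. Fixed point.
Max's winning region = {c, f}.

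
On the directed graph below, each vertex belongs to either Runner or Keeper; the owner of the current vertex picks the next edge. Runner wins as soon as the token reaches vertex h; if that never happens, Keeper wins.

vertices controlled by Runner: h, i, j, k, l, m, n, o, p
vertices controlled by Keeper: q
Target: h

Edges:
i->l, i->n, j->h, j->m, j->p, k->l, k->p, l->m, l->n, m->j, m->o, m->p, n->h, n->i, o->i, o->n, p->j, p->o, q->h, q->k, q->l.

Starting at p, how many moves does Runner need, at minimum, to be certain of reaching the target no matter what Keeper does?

2

A0 = {h}
A1: add {j, n} — j (Runner) has j→h; n (Runner) has n→h.
A2: add {i, l, m, o, p} — i (Runner) has i→n; l (Runner) has l→n; m (Runner) has m→j; o (Runner) has o→n; p (Runner) has p→j.
p enters the attractor at level 2, so Runner can force the target in 2 moves from there.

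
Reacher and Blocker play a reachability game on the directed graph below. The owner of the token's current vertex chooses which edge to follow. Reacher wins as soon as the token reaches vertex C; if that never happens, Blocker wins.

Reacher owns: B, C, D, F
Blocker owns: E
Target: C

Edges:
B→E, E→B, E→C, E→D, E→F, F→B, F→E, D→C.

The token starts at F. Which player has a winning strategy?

Blocker

A0 = {C}
A1: add {D} — D (Reacher) has D→C.
A2 = A1; e.g. B (Reacher) has no edge into A1. Fixed point.
F never enters the attractor, so Blocker can avoid the target forever.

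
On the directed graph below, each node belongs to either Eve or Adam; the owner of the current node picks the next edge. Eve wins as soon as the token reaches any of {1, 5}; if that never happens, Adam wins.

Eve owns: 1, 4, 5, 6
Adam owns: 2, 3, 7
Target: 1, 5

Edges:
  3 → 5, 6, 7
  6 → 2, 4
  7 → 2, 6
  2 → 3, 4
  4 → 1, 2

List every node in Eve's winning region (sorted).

A0 = {1, 5}
A1: add {4} — 4 (Eve) has 4→1.
A2: add {6} — 6 (Eve) has 6→4.
A3 = A2; e.g. 2 (Adam) can still go to 3. Fixed point.
Eve's winning region = {1, 4, 5, 6}.

1, 4, 5, 6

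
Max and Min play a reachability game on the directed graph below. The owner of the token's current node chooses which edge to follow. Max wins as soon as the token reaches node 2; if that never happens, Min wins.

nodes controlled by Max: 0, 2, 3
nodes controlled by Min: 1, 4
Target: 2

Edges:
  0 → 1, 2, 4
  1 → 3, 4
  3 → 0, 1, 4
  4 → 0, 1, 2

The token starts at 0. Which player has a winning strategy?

Max

A0 = {2}
A1: add {0} — 0 (Max) has 0→2.
0 ∈ A1, so Max can force the target.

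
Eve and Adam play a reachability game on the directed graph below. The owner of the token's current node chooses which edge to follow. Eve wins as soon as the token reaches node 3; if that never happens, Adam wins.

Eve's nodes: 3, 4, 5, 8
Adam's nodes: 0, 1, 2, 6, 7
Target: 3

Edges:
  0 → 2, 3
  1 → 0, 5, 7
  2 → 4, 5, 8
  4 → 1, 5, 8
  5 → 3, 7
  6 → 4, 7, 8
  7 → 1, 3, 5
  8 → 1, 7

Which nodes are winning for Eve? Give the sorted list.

3, 4, 5

A0 = {3}
A1: add {5} — 5 (Eve) has 5→3.
A2: add {4} — 4 (Eve) has 4→5.
A3 = A2; e.g. 0 (Adam) can still go to 2. Fixed point.
Eve's winning region = {3, 4, 5}.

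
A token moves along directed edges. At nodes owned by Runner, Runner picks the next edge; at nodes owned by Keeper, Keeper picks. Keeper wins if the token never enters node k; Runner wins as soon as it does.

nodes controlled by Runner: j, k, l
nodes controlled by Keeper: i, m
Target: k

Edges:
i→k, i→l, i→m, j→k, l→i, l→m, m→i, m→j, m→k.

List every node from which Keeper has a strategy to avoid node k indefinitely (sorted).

A0 = {k}
A1: add {j} — j (Runner) has j→k.
A2 = A1; e.g. i (Keeper) can still go to l. Fixed point.
Runner's attractor = {j, k}; Keeper avoids the target exactly from the complement.

i, l, m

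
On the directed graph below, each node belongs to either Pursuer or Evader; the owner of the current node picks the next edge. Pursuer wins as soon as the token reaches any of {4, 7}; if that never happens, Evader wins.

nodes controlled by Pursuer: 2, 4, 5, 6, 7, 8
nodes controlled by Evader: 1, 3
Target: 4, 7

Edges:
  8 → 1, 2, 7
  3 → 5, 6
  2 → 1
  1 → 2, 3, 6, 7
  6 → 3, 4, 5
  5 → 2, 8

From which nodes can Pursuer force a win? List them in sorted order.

A0 = {4, 7}
A1: add {6, 8} — 6 (Pursuer) has 6→4; 8 (Pursuer) has 8→7.
A2: add {5} — 5 (Pursuer) has 5→8.
A3: add {3} — 3 (Evader): all of {5, 6} already in.
A4 = A3; e.g. 1 (Evader) can still go to 2. Fixed point.
Pursuer's winning region = {3, 4, 5, 6, 7, 8}.

3, 4, 5, 6, 7, 8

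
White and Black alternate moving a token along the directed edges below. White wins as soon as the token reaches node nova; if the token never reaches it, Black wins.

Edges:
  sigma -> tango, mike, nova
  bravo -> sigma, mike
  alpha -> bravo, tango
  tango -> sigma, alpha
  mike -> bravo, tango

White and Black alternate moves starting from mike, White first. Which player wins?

Track states (vertex, player-to-move).
A0 = {(nova,White), (nova,Black)}
A1: add {(sigma,White)}.
A2 = A1; e.g. (sigma,Black) stays out. (mike,White) never enters ⇒ Black avoids the target.

Black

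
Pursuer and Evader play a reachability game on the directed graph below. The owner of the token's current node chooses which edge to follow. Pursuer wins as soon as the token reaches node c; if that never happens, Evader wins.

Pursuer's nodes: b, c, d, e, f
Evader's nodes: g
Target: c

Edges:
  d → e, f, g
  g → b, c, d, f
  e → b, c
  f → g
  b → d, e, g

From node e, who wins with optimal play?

A0 = {c}
A1: add {e} — e (Pursuer) has e→c.
e ∈ A1, so Pursuer can force the target.

Pursuer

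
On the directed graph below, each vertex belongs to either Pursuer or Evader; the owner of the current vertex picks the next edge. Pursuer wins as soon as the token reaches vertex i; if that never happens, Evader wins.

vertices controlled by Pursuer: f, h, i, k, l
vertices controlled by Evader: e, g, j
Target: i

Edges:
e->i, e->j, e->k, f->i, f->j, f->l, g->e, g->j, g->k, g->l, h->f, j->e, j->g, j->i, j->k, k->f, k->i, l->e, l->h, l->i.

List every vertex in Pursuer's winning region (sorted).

f, h, i, k, l

A0 = {i}
A1: add {f, k, l} — f (Pursuer) has f→i; k (Pursuer) has k→i; l (Pursuer) has l→i.
A2: add {h} — h (Pursuer) has h→f.
A3 = A2; e.g. e (Evader) can still go to j. Fixed point.
Pursuer's winning region = {f, h, i, k, l}.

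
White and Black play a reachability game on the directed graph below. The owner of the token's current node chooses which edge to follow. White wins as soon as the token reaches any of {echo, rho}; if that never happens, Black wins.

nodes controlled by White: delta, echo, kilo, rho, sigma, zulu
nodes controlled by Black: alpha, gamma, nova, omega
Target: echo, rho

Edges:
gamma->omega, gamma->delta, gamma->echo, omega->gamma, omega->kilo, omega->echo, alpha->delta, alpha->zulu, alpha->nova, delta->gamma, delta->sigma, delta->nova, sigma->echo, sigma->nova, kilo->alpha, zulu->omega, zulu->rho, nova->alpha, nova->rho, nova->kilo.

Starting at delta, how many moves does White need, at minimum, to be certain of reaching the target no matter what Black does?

2

A0 = {echo, rho}
A1: add {sigma, zulu} — sigma (White) has sigma→echo; zulu (White) has zulu→rho.
A2: add {delta} — delta (White) has delta→sigma.
A3 = A2; e.g. gamma (Black) can still go to omega. Fixed point.
delta enters the attractor at level 2, so White can force the target in 2 moves from there.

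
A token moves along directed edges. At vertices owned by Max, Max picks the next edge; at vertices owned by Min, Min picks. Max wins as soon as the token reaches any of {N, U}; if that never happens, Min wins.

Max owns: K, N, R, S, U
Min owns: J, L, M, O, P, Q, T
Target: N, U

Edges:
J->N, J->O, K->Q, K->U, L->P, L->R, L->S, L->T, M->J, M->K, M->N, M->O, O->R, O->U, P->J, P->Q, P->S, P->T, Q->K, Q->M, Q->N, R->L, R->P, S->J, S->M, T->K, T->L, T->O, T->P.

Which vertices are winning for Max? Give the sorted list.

K, N, U

A0 = {N, U}
A1: add {K} — K (Max) has K→U.
A2 = A1; e.g. J (Min) can still go to O. Fixed point.
Max's winning region = {K, N, U}.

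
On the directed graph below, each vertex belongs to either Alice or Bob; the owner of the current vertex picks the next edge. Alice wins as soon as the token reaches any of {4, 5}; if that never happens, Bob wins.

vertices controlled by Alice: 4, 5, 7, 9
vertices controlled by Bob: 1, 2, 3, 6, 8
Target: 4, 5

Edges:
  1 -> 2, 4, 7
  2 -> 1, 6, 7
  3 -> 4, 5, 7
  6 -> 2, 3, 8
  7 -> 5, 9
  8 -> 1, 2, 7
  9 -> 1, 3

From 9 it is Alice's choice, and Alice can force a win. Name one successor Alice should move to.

3

A0 = {4, 5}
A1: add {7} — 7 (Alice) has 7→5.
A2: add {3} — 3 (Bob): all of {4, 5, 7} already in.
A3: add {9} — 9 (Alice) has 9→3.
A4 = A3; e.g. 1 (Bob) can still go to 2. Fixed point.
From 9, successor 3 is in the attractor (rank 2); the other successor 1 is not.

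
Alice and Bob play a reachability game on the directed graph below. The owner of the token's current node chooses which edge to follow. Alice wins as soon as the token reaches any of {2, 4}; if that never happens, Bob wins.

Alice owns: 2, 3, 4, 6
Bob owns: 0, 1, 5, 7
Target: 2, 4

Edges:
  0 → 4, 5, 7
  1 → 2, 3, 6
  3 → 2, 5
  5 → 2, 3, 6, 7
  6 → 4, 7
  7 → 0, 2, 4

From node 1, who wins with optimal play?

Alice

A0 = {2, 4}
A1: add {3, 6} — 3 (Alice) has 3→2; 6 (Alice) has 6→4.
A2: add {1} — 1 (Bob): all of {2, 3, 6} already in.
A3 = A2; e.g. 0 (Bob) can still go to 5. Fixed point.
1 ∈ A2, so Alice can force the target.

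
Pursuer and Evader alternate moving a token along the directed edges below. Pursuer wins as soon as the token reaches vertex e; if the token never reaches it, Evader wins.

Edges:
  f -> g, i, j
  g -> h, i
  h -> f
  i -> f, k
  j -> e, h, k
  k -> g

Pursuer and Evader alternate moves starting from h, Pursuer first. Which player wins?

Track states (vertex, player-to-move).
A0 = {(e,Pursuer), (e,Evader)}
A1: add {(j,Pursuer)}.
A2 = A1; e.g. (f,Pursuer) stays out. (h,Pursuer) never enters ⇒ Evader avoids the target.

Evader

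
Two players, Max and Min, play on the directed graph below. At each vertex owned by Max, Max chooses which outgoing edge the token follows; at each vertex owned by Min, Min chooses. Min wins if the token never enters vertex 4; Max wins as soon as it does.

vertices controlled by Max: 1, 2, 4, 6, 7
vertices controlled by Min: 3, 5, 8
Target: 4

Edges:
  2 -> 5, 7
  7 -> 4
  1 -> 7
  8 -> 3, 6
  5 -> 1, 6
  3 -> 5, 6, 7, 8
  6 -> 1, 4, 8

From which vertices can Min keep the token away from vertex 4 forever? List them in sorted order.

A0 = {4}
A1: add {6, 7} — 6 (Max) has 6→4; 7 (Max) has 7→4.
A2: add {1, 2} — 1 (Max) has 1→7; 2 (Max) has 2→7.
A3: add {5} — 5 (Min): all of {1, 6} already in.
A4 = A3; e.g. 3 (Min) can still go to 8. Fixed point.
Max's attractor = {1, 2, 4, 5, 6, 7}; Min avoids the target exactly from the complement.

3, 8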